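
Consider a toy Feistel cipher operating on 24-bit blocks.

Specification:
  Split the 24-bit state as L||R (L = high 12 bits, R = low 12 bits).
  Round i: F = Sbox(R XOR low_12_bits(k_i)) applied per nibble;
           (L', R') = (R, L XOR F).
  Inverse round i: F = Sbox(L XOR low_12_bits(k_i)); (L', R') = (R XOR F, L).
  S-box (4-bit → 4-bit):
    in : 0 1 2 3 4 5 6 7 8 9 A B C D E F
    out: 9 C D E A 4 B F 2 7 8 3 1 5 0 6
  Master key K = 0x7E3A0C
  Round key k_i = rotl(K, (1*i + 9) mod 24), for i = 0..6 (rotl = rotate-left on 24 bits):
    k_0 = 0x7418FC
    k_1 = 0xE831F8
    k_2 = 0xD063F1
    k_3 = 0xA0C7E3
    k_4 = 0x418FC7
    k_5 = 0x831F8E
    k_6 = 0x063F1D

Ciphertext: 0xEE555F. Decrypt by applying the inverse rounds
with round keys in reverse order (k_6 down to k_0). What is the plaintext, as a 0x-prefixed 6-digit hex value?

s_0 = ciphertext = 0xEE555F
s_1 = InvRound(s_0, k_6) = 0x93DEE5
s_2 = InvRound(s_1, k_5) = 0x5DB93D
s_3 = InvRound(s_2, k_4) = 0x1FC5DB
s_4 = InvRound(s_3, k_3) = 0xE1D1FC
s_5 = InvRound(s_4, k_2) = 0x4FDE1D
s_6 = InvRound(s_5, k_1) = 0xA894FD
s_7 = InvRound(s_6, k_0) = 0x909A89

0x909A89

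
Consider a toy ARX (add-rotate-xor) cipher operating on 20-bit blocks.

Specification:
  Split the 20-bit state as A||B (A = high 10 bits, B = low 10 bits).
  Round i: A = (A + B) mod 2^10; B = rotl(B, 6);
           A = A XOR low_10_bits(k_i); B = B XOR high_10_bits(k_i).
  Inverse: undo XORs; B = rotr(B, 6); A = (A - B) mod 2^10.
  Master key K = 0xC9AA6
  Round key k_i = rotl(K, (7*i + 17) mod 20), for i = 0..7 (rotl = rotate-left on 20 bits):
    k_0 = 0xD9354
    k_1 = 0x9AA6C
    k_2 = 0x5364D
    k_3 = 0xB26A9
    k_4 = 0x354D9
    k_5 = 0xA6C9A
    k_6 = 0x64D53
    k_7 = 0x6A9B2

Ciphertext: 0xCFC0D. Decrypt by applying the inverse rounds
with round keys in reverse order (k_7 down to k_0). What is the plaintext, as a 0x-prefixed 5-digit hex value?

s_0 = ciphertext = 0xCFC0D
s_1 = InvRound(s_0, k_7) = 0x05E76
s_2 = InvRound(s_1, k_6) = 0xB965F
s_3 = InvRound(s_2, k_5) = 0x8F043
s_4 = InvRound(s_3, k_4) = 0x60D62
s_5 = InvRound(s_4, k_3) = 0x1B2BE
s_6 = InvRound(s_5, k_2) = 0xB8B3F
s_7 = InvRound(s_6, k_1) = 0xCE555
s_8 = InvRound(s_7, k_0) = 0x55718

0x55718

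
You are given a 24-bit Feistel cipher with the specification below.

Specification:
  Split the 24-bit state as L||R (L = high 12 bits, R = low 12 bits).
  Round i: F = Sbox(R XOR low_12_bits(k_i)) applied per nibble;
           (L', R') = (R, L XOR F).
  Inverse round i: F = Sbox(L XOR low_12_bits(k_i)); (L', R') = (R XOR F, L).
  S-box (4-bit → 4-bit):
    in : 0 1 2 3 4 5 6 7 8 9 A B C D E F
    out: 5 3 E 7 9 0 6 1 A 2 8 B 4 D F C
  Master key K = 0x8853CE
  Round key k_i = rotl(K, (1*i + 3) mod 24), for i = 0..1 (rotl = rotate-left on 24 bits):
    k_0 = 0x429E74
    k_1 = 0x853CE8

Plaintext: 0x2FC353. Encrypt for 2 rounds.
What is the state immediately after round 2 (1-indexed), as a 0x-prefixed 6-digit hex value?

0xF1D493

s_0 = plaintext = 0x2FC353
s_1 = Round(s_0, k_0) = 0x353F1D
s_2 = Round(s_1, k_1) = 0xF1D493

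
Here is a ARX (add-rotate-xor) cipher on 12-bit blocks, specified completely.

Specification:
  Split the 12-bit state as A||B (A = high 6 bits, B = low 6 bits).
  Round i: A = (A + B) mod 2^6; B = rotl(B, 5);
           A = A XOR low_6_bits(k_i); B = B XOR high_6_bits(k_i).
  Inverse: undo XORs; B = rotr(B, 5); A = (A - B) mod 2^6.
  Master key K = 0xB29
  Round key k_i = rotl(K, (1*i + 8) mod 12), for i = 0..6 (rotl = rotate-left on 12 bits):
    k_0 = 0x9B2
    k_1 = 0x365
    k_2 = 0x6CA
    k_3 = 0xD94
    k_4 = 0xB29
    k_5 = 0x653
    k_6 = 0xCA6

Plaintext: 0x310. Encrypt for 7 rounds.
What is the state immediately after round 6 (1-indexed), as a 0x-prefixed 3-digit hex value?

s_0 = plaintext = 0x310
s_1 = Round(s_0, k_0) = 0xBAE
s_2 = Round(s_1, k_1) = 0xE5A
s_3 = Round(s_2, k_2) = 0x656
s_4 = Round(s_3, k_3) = 0xEFD
s_5 = Round(s_4, k_4) = 0x452
s_6 = Round(s_5, k_5) = 0xC10
s_7 = Round(s_6, k_6) = 0x9BA

0xC10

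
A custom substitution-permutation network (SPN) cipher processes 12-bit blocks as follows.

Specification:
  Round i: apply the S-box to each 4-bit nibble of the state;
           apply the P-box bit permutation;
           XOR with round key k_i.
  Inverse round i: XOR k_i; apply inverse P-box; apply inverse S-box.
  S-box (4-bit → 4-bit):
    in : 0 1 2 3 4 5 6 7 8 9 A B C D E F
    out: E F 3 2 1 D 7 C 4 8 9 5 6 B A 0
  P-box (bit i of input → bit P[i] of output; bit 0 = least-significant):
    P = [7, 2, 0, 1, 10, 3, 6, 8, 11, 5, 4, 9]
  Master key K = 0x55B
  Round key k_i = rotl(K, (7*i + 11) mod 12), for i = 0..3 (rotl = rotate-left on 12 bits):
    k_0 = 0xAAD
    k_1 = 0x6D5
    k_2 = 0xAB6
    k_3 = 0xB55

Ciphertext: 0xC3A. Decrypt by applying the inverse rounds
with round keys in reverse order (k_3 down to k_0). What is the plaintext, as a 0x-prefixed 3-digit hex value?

s_0 = ciphertext = 0xC3A
s_1 = InvRound(s_0, k_3) = 0xE10
s_2 = InvRound(s_1, k_2) = 0x34D
s_3 = InvRound(s_2, k_1) = 0x8D4
s_4 = InvRound(s_3, k_0) = 0x0C8

0x0C8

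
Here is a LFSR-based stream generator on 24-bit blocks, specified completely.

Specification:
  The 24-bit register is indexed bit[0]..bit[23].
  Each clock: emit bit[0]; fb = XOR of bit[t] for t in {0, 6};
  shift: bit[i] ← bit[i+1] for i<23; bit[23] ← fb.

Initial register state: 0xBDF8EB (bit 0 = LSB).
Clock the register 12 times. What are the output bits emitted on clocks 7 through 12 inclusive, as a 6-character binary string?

reg_0 = 0xBDF8EB
clock 1: out=1, reg = 0x5EFC75
clock 2: out=1, reg = 0x2F7E3A
clock 3: out=0, reg = 0x17BF1D
clock 4: out=1, reg = 0x8BDF8E
clock 5: out=0, reg = 0x45EFC7
clock 6: out=1, reg = 0x22F7E3
clock 7: out=1, reg = 0x117BF1
clock 8: out=1, reg = 0x08BDF8
clock 9: out=0, reg = 0x845EFC
clock 10: out=0, reg = 0xC22F7E
clock 11: out=0, reg = 0xE117BF
clock 12: out=1, reg = 0xF08BDF

110001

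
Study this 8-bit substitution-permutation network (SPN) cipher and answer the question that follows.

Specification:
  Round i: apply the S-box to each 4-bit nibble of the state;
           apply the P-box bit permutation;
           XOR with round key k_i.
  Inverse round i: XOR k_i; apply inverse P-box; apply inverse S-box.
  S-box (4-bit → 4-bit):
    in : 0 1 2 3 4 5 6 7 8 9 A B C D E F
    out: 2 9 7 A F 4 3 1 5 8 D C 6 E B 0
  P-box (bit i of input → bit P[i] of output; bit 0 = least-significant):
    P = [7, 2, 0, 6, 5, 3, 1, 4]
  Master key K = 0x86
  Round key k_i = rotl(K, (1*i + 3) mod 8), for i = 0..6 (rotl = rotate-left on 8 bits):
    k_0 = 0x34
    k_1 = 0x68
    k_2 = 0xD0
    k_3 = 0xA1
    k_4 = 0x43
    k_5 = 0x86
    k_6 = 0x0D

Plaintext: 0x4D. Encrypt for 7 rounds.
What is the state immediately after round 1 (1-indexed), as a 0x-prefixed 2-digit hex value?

0x4B

s_0 = plaintext = 0x4D
s_1 = Round(s_0, k_0) = 0x4B
s_2 = Round(s_1, k_1) = 0x13
s_3 = Round(s_2, k_2) = 0xA4
s_4 = Round(s_3, k_3) = 0x56
s_5 = Round(s_4, k_4) = 0xC5
s_6 = Round(s_5, k_5) = 0x8D
s_7 = Round(s_6, k_6) = 0x6A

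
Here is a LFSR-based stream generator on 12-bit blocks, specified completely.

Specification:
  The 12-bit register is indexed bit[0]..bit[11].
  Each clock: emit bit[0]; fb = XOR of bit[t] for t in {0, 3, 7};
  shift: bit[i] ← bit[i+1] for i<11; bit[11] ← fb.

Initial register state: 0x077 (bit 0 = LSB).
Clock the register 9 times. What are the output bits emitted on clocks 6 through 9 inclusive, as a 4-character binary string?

reg_0 = 0x077
clock 1: out=1, reg = 0x83B
clock 2: out=1, reg = 0x41D
clock 3: out=1, reg = 0x20E
clock 4: out=0, reg = 0x907
clock 5: out=1, reg = 0xC83
clock 6: out=1, reg = 0x641
clock 7: out=1, reg = 0xB20
clock 8: out=0, reg = 0x590
clock 9: out=0, reg = 0xAC8

1100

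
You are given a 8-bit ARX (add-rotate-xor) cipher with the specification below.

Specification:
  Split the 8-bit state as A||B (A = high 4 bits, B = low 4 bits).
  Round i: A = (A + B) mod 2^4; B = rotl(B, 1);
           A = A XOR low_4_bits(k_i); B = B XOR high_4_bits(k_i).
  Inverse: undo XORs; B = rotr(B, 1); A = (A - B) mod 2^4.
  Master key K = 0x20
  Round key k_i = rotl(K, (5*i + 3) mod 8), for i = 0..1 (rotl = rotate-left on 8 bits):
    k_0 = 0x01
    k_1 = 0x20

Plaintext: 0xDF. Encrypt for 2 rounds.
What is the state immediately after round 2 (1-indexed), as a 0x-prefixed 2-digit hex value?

0xCD

s_0 = plaintext = 0xDF
s_1 = Round(s_0, k_0) = 0xDF
s_2 = Round(s_1, k_1) = 0xCD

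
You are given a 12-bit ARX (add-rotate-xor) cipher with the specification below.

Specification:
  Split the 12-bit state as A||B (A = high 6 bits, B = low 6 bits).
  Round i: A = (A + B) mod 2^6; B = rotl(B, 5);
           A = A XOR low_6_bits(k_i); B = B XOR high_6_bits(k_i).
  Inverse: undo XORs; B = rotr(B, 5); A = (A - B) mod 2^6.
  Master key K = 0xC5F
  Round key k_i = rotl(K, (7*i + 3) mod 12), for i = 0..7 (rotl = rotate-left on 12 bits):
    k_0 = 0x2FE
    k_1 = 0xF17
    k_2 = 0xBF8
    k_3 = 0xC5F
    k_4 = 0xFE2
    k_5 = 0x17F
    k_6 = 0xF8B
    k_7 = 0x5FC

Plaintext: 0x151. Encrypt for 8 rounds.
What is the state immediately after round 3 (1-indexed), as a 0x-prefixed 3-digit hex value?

0x449

s_0 = plaintext = 0x151
s_1 = Round(s_0, k_0) = 0xA23
s_2 = Round(s_1, k_1) = 0x70D
s_3 = Round(s_2, k_2) = 0x449
s_4 = Round(s_3, k_3) = 0x155
s_5 = Round(s_4, k_4) = 0xE15
s_6 = Round(s_5, k_5) = 0xCAF
s_7 = Round(s_6, k_6) = 0xA89
s_8 = Round(s_7, k_7) = 0x3F3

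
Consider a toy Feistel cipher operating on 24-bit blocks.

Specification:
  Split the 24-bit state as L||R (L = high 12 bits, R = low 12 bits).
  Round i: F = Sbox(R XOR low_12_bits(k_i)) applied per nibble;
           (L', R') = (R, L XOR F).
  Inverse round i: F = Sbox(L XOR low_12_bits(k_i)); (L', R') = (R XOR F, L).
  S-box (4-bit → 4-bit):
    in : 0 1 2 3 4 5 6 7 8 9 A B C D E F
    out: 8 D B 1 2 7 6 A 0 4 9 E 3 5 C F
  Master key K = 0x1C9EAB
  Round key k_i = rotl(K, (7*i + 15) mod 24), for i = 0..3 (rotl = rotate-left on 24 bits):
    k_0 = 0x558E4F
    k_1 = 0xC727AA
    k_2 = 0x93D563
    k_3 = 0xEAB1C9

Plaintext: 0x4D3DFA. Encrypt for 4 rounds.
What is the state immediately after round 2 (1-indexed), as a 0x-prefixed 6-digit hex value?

0x5346B6

s_0 = plaintext = 0x4D3DFA
s_1 = Round(s_0, k_0) = 0xDFA534
s_2 = Round(s_1, k_1) = 0x5346B6
s_3 = Round(s_2, k_2) = 0x6B6463
s_4 = Round(s_3, k_3) = 0x46312F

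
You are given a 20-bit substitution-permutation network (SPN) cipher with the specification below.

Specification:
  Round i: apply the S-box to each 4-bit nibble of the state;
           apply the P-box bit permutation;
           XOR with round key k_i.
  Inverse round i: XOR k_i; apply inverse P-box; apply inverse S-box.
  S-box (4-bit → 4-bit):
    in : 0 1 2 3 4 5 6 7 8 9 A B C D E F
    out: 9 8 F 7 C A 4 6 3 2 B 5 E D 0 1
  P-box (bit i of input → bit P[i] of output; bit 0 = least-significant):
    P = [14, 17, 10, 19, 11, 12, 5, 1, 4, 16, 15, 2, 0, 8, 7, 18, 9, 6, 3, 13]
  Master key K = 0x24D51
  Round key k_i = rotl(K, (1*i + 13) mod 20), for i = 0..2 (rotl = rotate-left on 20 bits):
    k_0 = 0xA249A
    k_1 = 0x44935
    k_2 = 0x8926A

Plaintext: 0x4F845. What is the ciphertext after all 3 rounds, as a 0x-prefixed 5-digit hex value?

s_0 = plaintext = 0x4F845
s_1 = Round(s_0, k_0) = 0x104A1
s_2 = Round(s_1, k_1) = 0x8F132
s_3 = Round(s_2, k_2) = 0x2CC0F

0x2CC0F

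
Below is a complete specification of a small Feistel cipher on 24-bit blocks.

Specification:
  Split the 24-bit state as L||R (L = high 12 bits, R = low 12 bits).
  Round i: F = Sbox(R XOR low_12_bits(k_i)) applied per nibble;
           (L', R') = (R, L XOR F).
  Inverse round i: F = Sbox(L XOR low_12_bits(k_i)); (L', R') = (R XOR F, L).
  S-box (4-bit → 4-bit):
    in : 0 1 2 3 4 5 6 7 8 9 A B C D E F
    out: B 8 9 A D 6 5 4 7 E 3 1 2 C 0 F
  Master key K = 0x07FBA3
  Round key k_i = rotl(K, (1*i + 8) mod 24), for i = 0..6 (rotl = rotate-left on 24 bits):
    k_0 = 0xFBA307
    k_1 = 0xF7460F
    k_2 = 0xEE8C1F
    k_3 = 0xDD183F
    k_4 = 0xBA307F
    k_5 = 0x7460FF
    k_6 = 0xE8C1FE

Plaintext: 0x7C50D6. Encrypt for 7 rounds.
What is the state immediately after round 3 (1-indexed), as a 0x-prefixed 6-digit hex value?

0x16F146

s_0 = plaintext = 0x7C50D6
s_1 = Round(s_0, k_0) = 0x0D6D0D
s_2 = Round(s_1, k_1) = 0xD0D16F
s_3 = Round(s_2, k_2) = 0x16F146
s_4 = Round(s_3, k_3) = 0x146F21
s_5 = Round(s_4, k_4) = 0xF21E26
s_6 = Round(s_5, k_5) = 0xE26FEF
s_7 = Round(s_6, k_6) = 0xFEFEAE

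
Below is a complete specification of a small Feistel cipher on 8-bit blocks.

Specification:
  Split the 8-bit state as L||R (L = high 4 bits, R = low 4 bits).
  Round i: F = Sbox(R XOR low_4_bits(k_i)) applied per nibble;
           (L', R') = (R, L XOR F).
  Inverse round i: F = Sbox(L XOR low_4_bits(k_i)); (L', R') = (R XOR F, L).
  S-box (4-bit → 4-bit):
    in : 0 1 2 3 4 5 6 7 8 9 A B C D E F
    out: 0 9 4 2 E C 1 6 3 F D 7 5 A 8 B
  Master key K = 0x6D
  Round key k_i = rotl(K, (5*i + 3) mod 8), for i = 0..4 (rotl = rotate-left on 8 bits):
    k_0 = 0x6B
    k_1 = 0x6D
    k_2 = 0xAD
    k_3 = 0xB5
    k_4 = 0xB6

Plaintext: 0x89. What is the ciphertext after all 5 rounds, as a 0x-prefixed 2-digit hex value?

s_0 = plaintext = 0x89
s_1 = Round(s_0, k_0) = 0x9C
s_2 = Round(s_1, k_1) = 0xC0
s_3 = Round(s_2, k_2) = 0x06
s_4 = Round(s_3, k_3) = 0x62
s_5 = Round(s_4, k_4) = 0x28

0x28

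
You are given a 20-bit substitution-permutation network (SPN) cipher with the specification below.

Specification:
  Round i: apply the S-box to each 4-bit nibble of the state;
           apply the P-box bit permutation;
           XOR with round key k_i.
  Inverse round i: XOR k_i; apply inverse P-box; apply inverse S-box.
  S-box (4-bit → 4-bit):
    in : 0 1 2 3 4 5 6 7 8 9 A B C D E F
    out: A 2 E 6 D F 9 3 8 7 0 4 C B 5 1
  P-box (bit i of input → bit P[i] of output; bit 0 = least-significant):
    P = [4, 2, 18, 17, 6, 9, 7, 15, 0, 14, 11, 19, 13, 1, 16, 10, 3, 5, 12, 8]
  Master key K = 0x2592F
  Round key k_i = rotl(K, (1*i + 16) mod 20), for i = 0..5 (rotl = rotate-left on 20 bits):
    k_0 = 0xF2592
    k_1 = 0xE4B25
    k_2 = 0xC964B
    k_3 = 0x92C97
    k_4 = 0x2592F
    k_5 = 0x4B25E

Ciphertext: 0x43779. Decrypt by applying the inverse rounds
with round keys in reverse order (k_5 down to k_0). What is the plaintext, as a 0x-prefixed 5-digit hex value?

s_0 = ciphertext = 0x43779
s_1 = InvRound(s_0, k_5) = 0x00F81
s_2 = InvRound(s_1, k_4) = 0x90130
s_3 = InvRound(s_2, k_3) = 0x0DEB1
s_4 = InvRound(s_3, k_2) = 0x712EE
s_5 = InvRound(s_4, k_1) = 0x435EA
s_6 = InvRound(s_5, k_0) = 0x9B8F6

0x9B8F6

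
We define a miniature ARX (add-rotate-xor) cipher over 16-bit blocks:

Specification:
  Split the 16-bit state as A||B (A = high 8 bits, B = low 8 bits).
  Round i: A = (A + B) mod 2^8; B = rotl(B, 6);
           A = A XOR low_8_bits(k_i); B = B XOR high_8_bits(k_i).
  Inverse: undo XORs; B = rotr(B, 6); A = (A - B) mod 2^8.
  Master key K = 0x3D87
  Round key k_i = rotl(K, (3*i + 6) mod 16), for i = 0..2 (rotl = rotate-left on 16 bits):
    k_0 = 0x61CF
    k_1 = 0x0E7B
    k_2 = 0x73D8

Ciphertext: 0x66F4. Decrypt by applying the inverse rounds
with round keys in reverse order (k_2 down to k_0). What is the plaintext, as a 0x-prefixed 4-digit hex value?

s_0 = ciphertext = 0x66F4
s_1 = InvRound(s_0, k_2) = 0xA01E
s_2 = InvRound(s_1, k_1) = 0x9B40
s_3 = InvRound(s_2, k_0) = 0xD084

0xD084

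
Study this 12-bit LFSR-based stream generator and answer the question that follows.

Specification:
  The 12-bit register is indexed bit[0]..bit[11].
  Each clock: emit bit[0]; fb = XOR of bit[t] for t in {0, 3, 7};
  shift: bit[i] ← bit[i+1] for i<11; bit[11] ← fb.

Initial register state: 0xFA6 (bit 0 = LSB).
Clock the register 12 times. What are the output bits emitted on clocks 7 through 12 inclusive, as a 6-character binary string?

011111

reg_0 = 0xFA6
clock 1: out=0, reg = 0xFD3
clock 2: out=1, reg = 0x7E9
clock 3: out=1, reg = 0xBF4
clock 4: out=0, reg = 0xDFA
clock 5: out=0, reg = 0x6FD
clock 6: out=1, reg = 0xB7E
clock 7: out=0, reg = 0xDBF
clock 8: out=1, reg = 0xEDF
clock 9: out=1, reg = 0xF6F
clock 10: out=1, reg = 0x7B7
clock 11: out=1, reg = 0x3DB
clock 12: out=1, reg = 0x9ED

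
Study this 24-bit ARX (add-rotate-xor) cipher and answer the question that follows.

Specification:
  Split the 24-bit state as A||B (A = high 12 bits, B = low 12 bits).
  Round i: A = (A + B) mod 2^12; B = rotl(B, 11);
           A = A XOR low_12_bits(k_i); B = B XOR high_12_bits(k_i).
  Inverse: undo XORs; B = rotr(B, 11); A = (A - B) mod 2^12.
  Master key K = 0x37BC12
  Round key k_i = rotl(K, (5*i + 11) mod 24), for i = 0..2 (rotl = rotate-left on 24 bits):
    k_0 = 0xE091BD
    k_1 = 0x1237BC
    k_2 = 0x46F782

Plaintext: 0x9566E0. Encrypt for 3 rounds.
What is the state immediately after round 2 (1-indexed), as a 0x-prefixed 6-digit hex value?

s_0 = plaintext = 0x9566E0
s_1 = Round(s_0, k_0) = 0x18BD79
s_2 = Round(s_1, k_1) = 0x8B8F9F
s_3 = Round(s_2, k_2) = 0xFD5BA0

0x8B8F9F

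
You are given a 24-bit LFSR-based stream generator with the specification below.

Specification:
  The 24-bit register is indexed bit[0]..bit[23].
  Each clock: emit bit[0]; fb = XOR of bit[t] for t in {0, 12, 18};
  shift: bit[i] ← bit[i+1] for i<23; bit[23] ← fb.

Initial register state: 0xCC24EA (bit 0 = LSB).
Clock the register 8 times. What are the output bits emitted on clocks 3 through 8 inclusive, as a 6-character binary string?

reg_0 = 0xCC24EA
clock 1: out=0, reg = 0xE61275
clock 2: out=1, reg = 0xF3093A
clock 3: out=0, reg = 0x79849D
clock 4: out=1, reg = 0xBCC24E
clock 5: out=0, reg = 0xDE6127
clock 6: out=1, reg = 0x6F3093
clock 7: out=1, reg = 0xB79849
clock 8: out=1, reg = 0xDBCC24

010111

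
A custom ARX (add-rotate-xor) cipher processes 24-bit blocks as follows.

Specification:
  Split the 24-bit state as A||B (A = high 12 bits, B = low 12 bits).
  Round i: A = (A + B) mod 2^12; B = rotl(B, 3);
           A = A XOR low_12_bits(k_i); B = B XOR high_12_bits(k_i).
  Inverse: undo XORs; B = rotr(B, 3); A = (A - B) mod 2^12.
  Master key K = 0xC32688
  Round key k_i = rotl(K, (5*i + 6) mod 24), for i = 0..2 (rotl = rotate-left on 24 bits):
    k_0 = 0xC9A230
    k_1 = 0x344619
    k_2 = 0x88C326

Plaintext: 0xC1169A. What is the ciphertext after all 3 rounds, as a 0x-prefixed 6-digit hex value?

s_0 = plaintext = 0xC1169A
s_1 = Round(s_0, k_0) = 0x09B849
s_2 = Round(s_1, k_1) = 0xEFD108
s_3 = Round(s_2, k_2) = 0x3230CC

0x3230CC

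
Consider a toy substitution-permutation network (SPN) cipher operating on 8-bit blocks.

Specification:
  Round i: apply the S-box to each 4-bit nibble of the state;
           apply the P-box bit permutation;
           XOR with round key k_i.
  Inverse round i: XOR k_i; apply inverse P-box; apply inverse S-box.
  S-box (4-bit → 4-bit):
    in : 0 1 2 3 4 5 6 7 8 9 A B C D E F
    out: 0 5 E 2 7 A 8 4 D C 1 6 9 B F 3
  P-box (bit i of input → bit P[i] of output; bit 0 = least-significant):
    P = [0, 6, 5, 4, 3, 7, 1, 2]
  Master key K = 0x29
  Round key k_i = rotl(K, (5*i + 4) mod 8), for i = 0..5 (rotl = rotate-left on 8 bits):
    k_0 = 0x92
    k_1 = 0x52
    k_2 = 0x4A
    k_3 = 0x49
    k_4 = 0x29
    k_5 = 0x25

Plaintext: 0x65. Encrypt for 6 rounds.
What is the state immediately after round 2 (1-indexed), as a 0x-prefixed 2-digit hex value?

s_0 = plaintext = 0x65
s_1 = Round(s_0, k_0) = 0xC6
s_2 = Round(s_1, k_1) = 0x4E
s_3 = Round(s_2, k_2) = 0xB1
s_4 = Round(s_3, k_3) = 0xEA
s_5 = Round(s_4, k_4) = 0xA6
s_6 = Round(s_5, k_5) = 0x3D

0x4E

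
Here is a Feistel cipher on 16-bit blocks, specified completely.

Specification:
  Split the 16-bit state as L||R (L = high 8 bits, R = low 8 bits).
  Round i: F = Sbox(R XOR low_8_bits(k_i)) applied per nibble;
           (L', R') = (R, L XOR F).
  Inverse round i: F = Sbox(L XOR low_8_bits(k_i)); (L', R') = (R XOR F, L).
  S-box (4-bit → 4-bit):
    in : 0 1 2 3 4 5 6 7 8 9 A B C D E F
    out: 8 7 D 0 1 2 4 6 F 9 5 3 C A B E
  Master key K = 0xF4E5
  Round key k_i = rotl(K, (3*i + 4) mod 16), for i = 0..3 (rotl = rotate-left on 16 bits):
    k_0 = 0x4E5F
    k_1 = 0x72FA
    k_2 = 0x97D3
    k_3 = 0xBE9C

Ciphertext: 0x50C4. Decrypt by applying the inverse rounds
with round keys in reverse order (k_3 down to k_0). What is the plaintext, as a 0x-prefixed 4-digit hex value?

0x5881

s_0 = ciphertext = 0x50C4
s_1 = InvRound(s_0, k_3) = 0x0850
s_2 = InvRound(s_1, k_2) = 0xF308
s_3 = InvRound(s_2, k_1) = 0x81F3
s_4 = InvRound(s_3, k_0) = 0x5881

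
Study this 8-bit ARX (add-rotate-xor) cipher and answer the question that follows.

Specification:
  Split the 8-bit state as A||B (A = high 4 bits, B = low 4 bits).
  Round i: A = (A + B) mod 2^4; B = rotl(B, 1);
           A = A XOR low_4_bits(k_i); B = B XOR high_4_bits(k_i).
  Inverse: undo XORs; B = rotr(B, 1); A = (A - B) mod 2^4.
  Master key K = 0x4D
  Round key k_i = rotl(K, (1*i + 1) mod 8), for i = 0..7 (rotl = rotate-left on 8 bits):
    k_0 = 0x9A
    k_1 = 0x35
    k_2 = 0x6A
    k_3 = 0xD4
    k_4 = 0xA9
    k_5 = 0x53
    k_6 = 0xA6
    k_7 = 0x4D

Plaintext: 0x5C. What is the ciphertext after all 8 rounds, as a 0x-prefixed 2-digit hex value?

s_0 = plaintext = 0x5C
s_1 = Round(s_0, k_0) = 0xB0
s_2 = Round(s_1, k_1) = 0xE3
s_3 = Round(s_2, k_2) = 0xB0
s_4 = Round(s_3, k_3) = 0xFD
s_5 = Round(s_4, k_4) = 0x51
s_6 = Round(s_5, k_5) = 0x57
s_7 = Round(s_6, k_6) = 0xA4
s_8 = Round(s_7, k_7) = 0x3C

0x3C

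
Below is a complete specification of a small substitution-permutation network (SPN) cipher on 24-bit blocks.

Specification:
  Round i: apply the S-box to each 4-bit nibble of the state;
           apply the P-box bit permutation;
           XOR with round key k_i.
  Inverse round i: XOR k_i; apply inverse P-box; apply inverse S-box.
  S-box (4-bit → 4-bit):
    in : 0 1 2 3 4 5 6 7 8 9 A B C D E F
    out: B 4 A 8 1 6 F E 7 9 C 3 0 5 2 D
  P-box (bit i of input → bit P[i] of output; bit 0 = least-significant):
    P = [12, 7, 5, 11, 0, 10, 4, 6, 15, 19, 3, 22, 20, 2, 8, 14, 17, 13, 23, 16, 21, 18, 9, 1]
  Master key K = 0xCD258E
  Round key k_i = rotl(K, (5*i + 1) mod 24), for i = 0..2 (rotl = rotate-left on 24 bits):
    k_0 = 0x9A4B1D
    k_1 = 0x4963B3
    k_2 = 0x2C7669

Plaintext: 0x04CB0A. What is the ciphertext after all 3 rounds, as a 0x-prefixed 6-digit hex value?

s_0 = plaintext = 0x04CB0A
s_1 = Round(s_0, k_0) = 0xB4C77E
s_2 = Round(s_1, k_1) = 0x27676B
s_3 = Round(s_2, k_2) = 0xF103B6

0xF103B6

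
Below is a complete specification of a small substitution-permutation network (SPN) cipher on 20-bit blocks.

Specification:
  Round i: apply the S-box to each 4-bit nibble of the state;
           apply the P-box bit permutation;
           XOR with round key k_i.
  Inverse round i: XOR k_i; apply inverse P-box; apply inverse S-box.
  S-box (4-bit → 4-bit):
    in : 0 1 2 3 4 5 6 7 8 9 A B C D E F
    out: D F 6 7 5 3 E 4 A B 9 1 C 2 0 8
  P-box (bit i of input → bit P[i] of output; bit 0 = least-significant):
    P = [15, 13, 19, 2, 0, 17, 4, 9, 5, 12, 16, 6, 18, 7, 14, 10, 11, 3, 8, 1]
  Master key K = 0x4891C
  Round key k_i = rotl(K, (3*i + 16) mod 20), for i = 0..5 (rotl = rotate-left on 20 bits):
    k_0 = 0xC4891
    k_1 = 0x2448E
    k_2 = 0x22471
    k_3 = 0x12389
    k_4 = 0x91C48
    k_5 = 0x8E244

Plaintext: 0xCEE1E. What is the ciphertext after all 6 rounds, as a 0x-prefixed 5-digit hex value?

0x2C3D0

s_0 = plaintext = 0xCEE1E
s_1 = Round(s_0, k_0) = 0xE4B82
s_2 = Round(s_1, k_1) = 0xC26AE
s_3 = Round(s_2, k_2) = 0x377B2
s_4 = Round(s_3, k_3) = 0x84A80
s_5 = Round(s_4, k_4) = 0x7DE26
s_6 = Round(s_5, k_5) = 0x2C3D0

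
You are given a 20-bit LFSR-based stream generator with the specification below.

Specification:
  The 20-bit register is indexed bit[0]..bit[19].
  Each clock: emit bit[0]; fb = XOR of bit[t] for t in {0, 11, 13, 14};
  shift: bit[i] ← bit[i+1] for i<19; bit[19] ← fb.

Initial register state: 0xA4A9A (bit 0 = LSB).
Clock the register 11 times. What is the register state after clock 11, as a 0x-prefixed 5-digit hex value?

0xB5149

reg_0 = 0xA4A9A
clock 1: out=0, reg = 0x5254D
clock 2: out=1, reg = 0x292A6
clock 3: out=0, reg = 0x14953
clock 4: out=1, reg = 0x8A4A9
clock 5: out=1, reg = 0x45254
clock 6: out=0, reg = 0xA292A
clock 7: out=0, reg = 0x51495
clock 8: out=1, reg = 0xA8A4A
clock 9: out=0, reg = 0xD4525
clock 10: out=1, reg = 0x6A292
clock 11: out=0, reg = 0xB5149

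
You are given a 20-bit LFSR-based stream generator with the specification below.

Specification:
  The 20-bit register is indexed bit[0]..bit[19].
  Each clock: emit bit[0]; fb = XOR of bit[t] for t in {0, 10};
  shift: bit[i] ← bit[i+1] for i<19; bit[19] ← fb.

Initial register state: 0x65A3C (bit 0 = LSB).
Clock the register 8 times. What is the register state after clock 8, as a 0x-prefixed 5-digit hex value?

reg_0 = 0x65A3C
clock 1: out=0, reg = 0x32D1E
clock 2: out=0, reg = 0x9968F
clock 3: out=1, reg = 0x4CB47
clock 4: out=1, reg = 0xA65A3
clock 5: out=1, reg = 0x532D1
clock 6: out=1, reg = 0xA9968
clock 7: out=0, reg = 0x54CB4
clock 8: out=0, reg = 0xAA65A

0xAA65A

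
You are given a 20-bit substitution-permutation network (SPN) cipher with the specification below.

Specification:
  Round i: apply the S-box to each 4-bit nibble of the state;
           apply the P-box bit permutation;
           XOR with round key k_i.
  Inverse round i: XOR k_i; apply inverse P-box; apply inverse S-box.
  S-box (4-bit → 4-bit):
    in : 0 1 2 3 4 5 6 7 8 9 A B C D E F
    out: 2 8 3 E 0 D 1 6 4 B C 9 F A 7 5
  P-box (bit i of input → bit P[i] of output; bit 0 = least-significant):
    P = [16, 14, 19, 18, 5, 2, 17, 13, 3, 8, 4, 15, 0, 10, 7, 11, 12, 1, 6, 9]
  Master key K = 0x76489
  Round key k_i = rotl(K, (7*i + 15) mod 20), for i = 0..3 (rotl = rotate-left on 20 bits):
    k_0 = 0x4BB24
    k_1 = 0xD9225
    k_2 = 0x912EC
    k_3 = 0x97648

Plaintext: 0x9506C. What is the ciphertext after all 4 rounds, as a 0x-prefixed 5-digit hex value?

s_0 = plaintext = 0x9506C
s_1 = Round(s_0, k_0) = 0x9E087
s_2 = Round(s_1, k_1) = 0x7C5A6
s_3 = Round(s_2, k_2) = 0xABE37
s_4 = Round(s_3, k_3) = 0x31D15

0x31D15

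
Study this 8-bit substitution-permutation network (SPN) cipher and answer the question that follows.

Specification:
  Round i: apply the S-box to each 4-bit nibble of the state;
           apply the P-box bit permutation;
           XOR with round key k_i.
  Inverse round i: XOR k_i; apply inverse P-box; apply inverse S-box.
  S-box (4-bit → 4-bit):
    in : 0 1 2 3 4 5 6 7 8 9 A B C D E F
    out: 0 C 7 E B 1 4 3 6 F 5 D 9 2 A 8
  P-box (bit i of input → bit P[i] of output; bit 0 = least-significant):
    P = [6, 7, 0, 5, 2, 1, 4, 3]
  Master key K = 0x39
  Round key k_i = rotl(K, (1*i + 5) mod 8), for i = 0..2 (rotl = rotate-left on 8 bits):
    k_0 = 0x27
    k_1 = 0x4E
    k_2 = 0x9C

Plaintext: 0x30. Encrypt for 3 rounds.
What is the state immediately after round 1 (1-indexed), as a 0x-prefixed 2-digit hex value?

0x3D

s_0 = plaintext = 0x30
s_1 = Round(s_0, k_0) = 0x3D
s_2 = Round(s_1, k_1) = 0xD4
s_3 = Round(s_2, k_2) = 0x7E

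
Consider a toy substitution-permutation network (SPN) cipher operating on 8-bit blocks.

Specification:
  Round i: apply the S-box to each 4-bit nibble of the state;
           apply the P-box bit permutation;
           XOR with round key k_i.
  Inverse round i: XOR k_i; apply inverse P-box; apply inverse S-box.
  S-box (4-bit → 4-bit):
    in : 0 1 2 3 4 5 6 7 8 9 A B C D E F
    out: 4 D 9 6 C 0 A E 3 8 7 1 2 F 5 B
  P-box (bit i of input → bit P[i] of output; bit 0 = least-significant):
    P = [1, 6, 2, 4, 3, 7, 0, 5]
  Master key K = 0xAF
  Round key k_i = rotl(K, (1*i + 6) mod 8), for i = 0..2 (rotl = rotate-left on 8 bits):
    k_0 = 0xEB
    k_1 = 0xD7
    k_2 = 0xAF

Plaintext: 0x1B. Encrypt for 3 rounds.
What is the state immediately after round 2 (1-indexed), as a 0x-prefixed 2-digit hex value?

0x53

s_0 = plaintext = 0x1B
s_1 = Round(s_0, k_0) = 0xC0
s_2 = Round(s_1, k_1) = 0x53
s_3 = Round(s_2, k_2) = 0xEB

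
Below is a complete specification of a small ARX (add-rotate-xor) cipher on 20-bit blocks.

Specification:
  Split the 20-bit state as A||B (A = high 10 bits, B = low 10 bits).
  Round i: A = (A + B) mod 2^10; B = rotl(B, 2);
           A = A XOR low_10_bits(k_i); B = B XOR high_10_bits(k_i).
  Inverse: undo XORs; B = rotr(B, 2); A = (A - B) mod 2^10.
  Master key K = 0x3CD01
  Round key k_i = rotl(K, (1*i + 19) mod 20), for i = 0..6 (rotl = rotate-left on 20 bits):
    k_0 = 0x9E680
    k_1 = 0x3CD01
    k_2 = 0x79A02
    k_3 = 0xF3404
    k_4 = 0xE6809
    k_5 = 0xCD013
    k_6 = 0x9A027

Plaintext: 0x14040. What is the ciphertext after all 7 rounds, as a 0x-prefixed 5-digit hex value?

0xA3304

s_0 = plaintext = 0x14040
s_1 = Round(s_0, k_0) = 0x84379
s_2 = Round(s_1, k_1) = 0x22114
s_3 = Round(s_2, k_2) = 0xE79B7
s_4 = Round(s_3, k_3) = 0x54510
s_5 = Round(s_4, k_4) = 0x9A3DB
s_6 = Round(s_5, k_5) = 0x9405B
s_7 = Round(s_6, k_6) = 0xA3304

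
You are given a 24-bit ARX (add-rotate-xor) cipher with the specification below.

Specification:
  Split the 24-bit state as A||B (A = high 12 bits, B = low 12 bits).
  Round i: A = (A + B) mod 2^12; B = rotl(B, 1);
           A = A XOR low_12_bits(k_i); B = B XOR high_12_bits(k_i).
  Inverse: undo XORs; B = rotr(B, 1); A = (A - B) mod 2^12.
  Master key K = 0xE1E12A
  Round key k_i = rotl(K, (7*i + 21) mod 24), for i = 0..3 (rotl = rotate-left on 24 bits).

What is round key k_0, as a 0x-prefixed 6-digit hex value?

K = 0xE1E12A
k_0 = rotl(K, (7*0+21) mod 24) = rotl(K, 21) = 0x5C3C25

0x5C3C25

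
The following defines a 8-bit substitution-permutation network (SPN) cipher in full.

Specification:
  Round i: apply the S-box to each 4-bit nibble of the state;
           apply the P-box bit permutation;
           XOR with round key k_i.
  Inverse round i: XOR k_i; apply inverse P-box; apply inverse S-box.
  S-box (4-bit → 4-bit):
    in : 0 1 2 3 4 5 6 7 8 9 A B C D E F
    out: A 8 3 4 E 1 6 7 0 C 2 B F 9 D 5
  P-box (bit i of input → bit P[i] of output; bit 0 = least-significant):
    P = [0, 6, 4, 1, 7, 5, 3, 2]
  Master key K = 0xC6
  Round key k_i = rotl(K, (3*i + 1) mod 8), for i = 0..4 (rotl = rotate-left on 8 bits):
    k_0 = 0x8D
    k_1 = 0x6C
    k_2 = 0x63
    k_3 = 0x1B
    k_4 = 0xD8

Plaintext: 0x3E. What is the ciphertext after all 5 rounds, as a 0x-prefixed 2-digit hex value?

s_0 = plaintext = 0x3E
s_1 = Round(s_0, k_0) = 0x96
s_2 = Round(s_1, k_1) = 0x30
s_3 = Round(s_2, k_2) = 0x29
s_4 = Round(s_3, k_3) = 0xA9
s_5 = Round(s_4, k_4) = 0xEA

0xEA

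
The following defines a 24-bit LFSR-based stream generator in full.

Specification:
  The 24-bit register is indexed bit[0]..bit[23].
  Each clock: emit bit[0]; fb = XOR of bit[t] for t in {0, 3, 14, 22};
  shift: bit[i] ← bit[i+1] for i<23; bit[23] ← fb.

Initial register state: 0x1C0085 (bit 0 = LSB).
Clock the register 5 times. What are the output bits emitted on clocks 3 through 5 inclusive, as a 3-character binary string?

100

reg_0 = 0x1C0085
clock 1: out=1, reg = 0x8E0042
clock 2: out=0, reg = 0x470021
clock 3: out=1, reg = 0x238010
clock 4: out=0, reg = 0x11C008
clock 5: out=0, reg = 0x08E004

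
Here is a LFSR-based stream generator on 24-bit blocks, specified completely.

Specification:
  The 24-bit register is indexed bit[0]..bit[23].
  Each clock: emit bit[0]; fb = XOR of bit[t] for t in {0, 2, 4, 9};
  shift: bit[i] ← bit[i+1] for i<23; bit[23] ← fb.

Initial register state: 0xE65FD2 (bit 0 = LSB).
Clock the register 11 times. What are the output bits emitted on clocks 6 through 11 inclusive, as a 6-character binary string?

reg_0 = 0xE65FD2
clock 1: out=0, reg = 0x732FE9
clock 2: out=1, reg = 0x3997F4
clock 3: out=0, reg = 0x9CCBFA
clock 4: out=0, reg = 0x4E65FD
clock 5: out=1, reg = 0xA732FE
clock 6: out=0, reg = 0xD3997F
clock 7: out=1, reg = 0xE9CCBF
clock 8: out=1, reg = 0xF4E65F
clock 9: out=1, reg = 0x7A732F
clock 10: out=1, reg = 0xBD3997
clock 11: out=1, reg = 0xDE9CCB

011111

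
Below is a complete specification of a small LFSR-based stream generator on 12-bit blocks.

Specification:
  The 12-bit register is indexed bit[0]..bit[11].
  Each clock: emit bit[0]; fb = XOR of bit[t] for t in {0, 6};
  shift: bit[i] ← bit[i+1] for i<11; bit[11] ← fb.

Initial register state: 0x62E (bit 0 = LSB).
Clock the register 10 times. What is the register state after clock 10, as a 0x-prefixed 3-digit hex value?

0xED9

reg_0 = 0x62E
clock 1: out=0, reg = 0x317
clock 2: out=1, reg = 0x98B
clock 3: out=1, reg = 0xCC5
clock 4: out=1, reg = 0x662
clock 5: out=0, reg = 0xB31
clock 6: out=1, reg = 0xD98
clock 7: out=0, reg = 0x6CC
clock 8: out=0, reg = 0xB66
clock 9: out=0, reg = 0xDB3
clock 10: out=1, reg = 0xED9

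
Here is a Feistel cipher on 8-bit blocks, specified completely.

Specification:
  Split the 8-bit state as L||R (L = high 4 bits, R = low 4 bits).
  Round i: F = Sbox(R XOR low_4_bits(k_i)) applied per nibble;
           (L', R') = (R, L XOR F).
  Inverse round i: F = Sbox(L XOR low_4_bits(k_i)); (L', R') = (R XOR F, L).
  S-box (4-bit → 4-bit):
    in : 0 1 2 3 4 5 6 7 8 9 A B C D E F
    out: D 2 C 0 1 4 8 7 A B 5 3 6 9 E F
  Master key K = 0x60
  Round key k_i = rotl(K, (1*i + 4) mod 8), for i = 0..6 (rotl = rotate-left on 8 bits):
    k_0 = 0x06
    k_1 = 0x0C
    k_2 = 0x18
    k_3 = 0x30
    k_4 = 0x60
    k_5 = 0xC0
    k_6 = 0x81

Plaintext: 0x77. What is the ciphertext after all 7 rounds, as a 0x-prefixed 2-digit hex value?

0x49

s_0 = plaintext = 0x77
s_1 = Round(s_0, k_0) = 0x75
s_2 = Round(s_1, k_1) = 0x5C
s_3 = Round(s_2, k_2) = 0xC4
s_4 = Round(s_3, k_3) = 0x4D
s_5 = Round(s_4, k_4) = 0xDD
s_6 = Round(s_5, k_5) = 0xD4
s_7 = Round(s_6, k_6) = 0x49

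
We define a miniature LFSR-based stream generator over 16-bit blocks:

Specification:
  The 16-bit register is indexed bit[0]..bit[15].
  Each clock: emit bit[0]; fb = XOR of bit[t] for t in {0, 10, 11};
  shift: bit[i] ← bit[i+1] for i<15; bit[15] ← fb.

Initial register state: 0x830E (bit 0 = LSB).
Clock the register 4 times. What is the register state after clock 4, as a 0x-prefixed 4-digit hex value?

0xE830

reg_0 = 0x830E
clock 1: out=0, reg = 0x4187
clock 2: out=1, reg = 0xA0C3
clock 3: out=1, reg = 0xD061
clock 4: out=1, reg = 0xE830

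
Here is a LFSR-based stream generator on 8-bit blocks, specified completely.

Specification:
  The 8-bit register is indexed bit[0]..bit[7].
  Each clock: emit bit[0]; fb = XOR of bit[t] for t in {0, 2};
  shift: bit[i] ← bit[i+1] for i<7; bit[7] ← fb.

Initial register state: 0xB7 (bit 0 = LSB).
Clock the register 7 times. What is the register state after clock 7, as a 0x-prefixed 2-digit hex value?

0x35

reg_0 = 0xB7
clock 1: out=1, reg = 0x5B
clock 2: out=1, reg = 0xAD
clock 3: out=1, reg = 0x56
clock 4: out=0, reg = 0xAB
clock 5: out=1, reg = 0xD5
clock 6: out=1, reg = 0x6A
clock 7: out=0, reg = 0x35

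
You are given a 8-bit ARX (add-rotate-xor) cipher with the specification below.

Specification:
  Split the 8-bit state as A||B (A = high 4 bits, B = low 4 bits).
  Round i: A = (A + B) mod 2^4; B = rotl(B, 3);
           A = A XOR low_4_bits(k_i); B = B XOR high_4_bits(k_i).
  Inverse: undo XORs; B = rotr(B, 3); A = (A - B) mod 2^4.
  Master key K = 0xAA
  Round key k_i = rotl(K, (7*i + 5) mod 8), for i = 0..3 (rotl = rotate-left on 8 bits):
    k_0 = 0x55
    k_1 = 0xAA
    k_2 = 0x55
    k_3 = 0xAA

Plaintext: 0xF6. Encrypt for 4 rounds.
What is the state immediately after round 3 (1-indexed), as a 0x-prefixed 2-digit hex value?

0x09

s_0 = plaintext = 0xF6
s_1 = Round(s_0, k_0) = 0x06
s_2 = Round(s_1, k_1) = 0xC9
s_3 = Round(s_2, k_2) = 0x09
s_4 = Round(s_3, k_3) = 0x36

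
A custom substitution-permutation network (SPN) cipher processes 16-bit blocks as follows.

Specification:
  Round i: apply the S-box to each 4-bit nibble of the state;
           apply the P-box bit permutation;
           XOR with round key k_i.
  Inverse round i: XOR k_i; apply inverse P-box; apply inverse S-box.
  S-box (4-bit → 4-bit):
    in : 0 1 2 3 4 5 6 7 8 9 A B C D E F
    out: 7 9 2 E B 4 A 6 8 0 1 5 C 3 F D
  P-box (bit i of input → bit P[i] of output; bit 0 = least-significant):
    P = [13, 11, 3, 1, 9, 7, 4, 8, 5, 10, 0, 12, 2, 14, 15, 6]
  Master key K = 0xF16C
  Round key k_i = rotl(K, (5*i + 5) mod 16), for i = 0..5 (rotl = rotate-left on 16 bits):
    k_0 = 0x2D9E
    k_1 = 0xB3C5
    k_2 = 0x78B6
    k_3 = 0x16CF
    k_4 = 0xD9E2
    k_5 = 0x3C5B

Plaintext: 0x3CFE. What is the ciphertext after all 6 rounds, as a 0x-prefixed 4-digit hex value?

0xF409

s_0 = plaintext = 0x3CFE
s_1 = Round(s_0, k_0) = 0xD6C5
s_2 = Round(s_1, k_1) = 0xE6D9
s_3 = Round(s_2, k_2) = 0xAE72
s_4 = Round(s_3, k_3) = 0x0A7A
s_5 = Round(s_4, k_4) = 0x3956
s_6 = Round(s_5, k_5) = 0xF409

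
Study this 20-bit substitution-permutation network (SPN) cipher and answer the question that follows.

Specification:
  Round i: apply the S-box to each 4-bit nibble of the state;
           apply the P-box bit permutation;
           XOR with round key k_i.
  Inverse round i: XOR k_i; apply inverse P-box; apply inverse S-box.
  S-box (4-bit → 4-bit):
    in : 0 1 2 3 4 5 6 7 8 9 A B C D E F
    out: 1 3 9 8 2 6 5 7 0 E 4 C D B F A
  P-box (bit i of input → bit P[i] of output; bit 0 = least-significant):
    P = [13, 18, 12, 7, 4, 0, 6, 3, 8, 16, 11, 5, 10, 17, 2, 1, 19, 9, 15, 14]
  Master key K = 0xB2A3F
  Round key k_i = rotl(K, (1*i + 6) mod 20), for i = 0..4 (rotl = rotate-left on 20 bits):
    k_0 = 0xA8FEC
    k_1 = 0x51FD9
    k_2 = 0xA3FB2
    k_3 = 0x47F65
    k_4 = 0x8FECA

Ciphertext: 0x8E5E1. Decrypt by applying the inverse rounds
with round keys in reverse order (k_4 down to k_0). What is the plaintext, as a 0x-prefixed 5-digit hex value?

0x4E610

s_0 = ciphertext = 0x8E5E1
s_1 = InvRound(s_0, k_4) = 0x43CFA
s_2 = InvRound(s_1, k_3) = 0xFB0D3
s_3 = InvRound(s_2, k_2) = 0x50E54
s_4 = InvRound(s_3, k_1) = 0x8A0FB
s_5 = InvRound(s_4, k_0) = 0x4E610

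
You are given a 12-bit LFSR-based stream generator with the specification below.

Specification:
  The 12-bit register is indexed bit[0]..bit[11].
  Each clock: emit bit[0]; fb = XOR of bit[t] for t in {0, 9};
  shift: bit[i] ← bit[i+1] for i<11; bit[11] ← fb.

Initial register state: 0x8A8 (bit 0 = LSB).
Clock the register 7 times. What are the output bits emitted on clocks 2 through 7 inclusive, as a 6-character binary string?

001010

reg_0 = 0x8A8
clock 1: out=0, reg = 0x454
clock 2: out=0, reg = 0x22A
clock 3: out=0, reg = 0x915
clock 4: out=1, reg = 0xC8A
clock 5: out=0, reg = 0x645
clock 6: out=1, reg = 0x322
clock 7: out=0, reg = 0x991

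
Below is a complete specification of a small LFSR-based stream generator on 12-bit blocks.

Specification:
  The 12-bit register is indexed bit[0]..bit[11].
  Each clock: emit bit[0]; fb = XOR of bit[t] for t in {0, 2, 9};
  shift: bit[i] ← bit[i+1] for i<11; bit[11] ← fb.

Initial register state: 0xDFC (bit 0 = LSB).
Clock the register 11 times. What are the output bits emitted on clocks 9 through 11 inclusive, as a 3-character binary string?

101

reg_0 = 0xDFC
clock 1: out=0, reg = 0xEFE
clock 2: out=0, reg = 0x77F
clock 3: out=1, reg = 0xBBF
clock 4: out=1, reg = 0xDDF
clock 5: out=1, reg = 0x6EF
clock 6: out=1, reg = 0xB77
clock 7: out=1, reg = 0xDBB
clock 8: out=1, reg = 0xEDD
clock 9: out=1, reg = 0xF6E
clock 10: out=0, reg = 0x7B7
clock 11: out=1, reg = 0xBDB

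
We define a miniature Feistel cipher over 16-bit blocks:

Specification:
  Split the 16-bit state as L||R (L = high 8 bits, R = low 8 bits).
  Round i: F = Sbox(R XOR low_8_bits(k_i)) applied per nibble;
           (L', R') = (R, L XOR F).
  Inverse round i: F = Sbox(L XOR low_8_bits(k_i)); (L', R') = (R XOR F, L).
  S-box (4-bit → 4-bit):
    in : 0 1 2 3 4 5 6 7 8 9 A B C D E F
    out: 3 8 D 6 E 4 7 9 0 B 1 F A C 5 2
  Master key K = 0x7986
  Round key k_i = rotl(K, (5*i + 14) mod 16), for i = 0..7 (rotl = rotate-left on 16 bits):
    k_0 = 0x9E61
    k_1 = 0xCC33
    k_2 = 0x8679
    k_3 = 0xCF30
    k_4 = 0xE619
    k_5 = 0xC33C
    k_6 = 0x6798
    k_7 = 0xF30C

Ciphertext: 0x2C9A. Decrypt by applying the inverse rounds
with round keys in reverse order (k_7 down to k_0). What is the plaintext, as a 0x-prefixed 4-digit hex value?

s_0 = ciphertext = 0x2C9A
s_1 = InvRound(s_0, k_7) = 0x492C
s_2 = InvRound(s_1, k_6) = 0xE449
s_3 = InvRound(s_2, k_5) = 0x89E4
s_4 = InvRound(s_3, k_4) = 0x5789
s_5 = InvRound(s_4, k_3) = 0xF057
s_6 = InvRound(s_5, k_2) = 0x5CF0
s_7 = InvRound(s_6, k_1) = 0x825C
s_8 = InvRound(s_7, k_0) = 0x0A82

0x0A82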